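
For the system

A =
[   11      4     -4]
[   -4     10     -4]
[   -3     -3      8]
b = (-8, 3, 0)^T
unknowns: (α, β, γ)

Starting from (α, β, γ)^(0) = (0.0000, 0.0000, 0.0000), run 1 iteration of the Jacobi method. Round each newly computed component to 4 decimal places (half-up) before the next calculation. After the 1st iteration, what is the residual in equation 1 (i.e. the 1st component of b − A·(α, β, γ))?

Iteration 1:
  α = (-8 - (4)·0.0000 - (-4)·0.0000) / (11) = -0.7273
  β = (3 - (-4)·0.0000 - (-4)·0.0000) / (10) = 0.3000
  γ = (0 - (-3)·0.0000 - (-3)·0.0000) / (8) = 0.0000
Residual b − A·x = (-1.1997, -2.9092, -1.2819)

-1.1997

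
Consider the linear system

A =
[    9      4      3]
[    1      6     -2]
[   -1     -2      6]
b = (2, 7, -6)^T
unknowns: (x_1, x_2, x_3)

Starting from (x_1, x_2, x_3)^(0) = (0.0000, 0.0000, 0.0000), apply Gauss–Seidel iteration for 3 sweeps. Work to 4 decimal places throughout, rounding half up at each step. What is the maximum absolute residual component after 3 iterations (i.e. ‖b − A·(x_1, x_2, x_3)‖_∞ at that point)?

0.1985

Iteration 1:
  x_1 = (2 - (4)·0.0000 - (3)·0.0000) / (9) = 0.2222
  x_2 = (7 - (1)·0.2222 - (-2)·0.0000) / (6) = 1.1296
  x_3 = (-6 - (-1)·0.2222 - (-2)·1.1296) / (6) = -0.5864
Iteration 2:
  x_1 = (2 - (4)·1.1296 - (3)·-0.5864) / (9) = -0.0844
  x_2 = (7 - (1)·-0.0844 - (-2)·-0.5864) / (6) = 0.9853
  x_3 = (-6 - (-1)·-0.0844 - (-2)·0.9853) / (6) = -0.6856
Iteration 3:
  x_1 = (2 - (4)·0.9853 - (3)·-0.6856) / (9) = 0.0128
  x_2 = (7 - (1)·0.0128 - (-2)·-0.6856) / (6) = 0.9360
  x_3 = (-6 - (-1)·0.0128 - (-2)·0.9360) / (6) = -0.6859
Residual b − A·x = (0.1985, -0.0006, 0.0002); ∞-norm = 0.1985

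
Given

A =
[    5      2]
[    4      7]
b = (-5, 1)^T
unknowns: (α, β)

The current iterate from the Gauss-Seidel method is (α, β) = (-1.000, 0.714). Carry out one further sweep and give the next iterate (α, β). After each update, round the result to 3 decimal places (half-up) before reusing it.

One sweep:
  α = (-5 - (2)·0.714) / (5) = -1.286
  β = (1 - (4)·-1.286) / (7) = 0.878

(-1.286, 0.878)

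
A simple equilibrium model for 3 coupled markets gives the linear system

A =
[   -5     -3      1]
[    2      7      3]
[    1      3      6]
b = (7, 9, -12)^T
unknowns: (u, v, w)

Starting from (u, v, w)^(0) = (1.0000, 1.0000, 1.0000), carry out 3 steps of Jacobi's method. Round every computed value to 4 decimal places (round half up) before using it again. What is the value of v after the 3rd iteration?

2.7871

Iteration 1:
  u = (7 - (-3)·1.0000 - (1)·1.0000) / (-5) = -1.8000
  v = (9 - (2)·1.0000 - (3)·1.0000) / (7) = 0.5714
  w = (-12 - (1)·1.0000 - (3)·1.0000) / (6) = -2.6667
Iteration 2:
  u = (7 - (-3)·0.5714 - (1)·-2.6667) / (-5) = -2.2762
  v = (9 - (2)·-1.8000 - (3)·-2.6667) / (7) = 2.9429
  w = (-12 - (1)·-1.8000 - (3)·0.5714) / (6) = -1.9857
Iteration 3:
  u = (7 - (-3)·2.9429 - (1)·-1.9857) / (-5) = -3.5629
  v = (9 - (2)·-2.2762 - (3)·-1.9857) / (7) = 2.7871
  w = (-12 - (1)·-2.2762 - (3)·2.9429) / (6) = -3.0921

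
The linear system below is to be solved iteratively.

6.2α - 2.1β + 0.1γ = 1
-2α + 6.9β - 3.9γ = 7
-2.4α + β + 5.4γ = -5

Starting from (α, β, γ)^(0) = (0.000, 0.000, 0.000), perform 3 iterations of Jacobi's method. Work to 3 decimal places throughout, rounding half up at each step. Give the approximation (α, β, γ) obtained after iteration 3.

(0.360, 0.576, -0.794)

Iteration 1:
  α = (1 - (-2.1)·0.000 - (0.1)·0.000) / (6.2) = 0.161
  β = (7 - (-2)·0.000 - (-3.9)·0.000) / (6.9) = 1.014
  γ = (-5 - (-2.4)·0.000 - (1)·0.000) / (5.4) = -0.926
Iteration 2:
  α = (1 - (-2.1)·1.014 - (0.1)·-0.926) / (6.2) = 0.520
  β = (7 - (-2)·0.161 - (-3.9)·-0.926) / (6.9) = 0.538
  γ = (-5 - (-2.4)·0.161 - (1)·1.014) / (5.4) = -1.042
Iteration 3:
  α = (1 - (-2.1)·0.538 - (0.1)·-1.042) / (6.2) = 0.360
  β = (7 - (-2)·0.520 - (-3.9)·-1.042) / (6.9) = 0.576
  γ = (-5 - (-2.4)·0.520 - (1)·0.538) / (5.4) = -0.794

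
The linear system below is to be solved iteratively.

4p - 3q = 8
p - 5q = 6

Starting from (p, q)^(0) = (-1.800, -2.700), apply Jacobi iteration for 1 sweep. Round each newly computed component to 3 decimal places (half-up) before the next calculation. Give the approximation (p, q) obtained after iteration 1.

Iteration 1:
  p = (8 - (-3)·-2.700) / (4) = -0.025
  q = (6 - (1)·-1.800) / (-5) = -1.560

(-0.025, -1.560)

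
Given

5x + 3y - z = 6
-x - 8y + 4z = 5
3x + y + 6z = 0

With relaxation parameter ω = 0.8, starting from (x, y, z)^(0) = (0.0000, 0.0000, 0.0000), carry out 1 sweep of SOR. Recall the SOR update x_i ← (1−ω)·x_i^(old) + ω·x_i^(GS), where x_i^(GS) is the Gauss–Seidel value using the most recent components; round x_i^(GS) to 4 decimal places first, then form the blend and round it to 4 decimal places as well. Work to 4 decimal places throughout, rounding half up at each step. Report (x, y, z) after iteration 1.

(0.9600, -0.5960, -0.3046)

Iteration 1:
  x: GS value = (6 - (3)·0.0000 - (-1)·0.0000) / (5) = 1.2000;  x ← (1−ω)·0.0000 + ω·1.2000 = 0.9600
  y: GS value = (5 - (-1)·0.9600 - (4)·0.0000) / (-8) = -0.7450;  y ← (1−ω)·0.0000 + ω·-0.7450 = -0.5960
  z: GS value = (0 - (3)·0.9600 - (1)·-0.5960) / (6) = -0.3807;  z ← (1−ω)·0.0000 + ω·-0.3807 = -0.3046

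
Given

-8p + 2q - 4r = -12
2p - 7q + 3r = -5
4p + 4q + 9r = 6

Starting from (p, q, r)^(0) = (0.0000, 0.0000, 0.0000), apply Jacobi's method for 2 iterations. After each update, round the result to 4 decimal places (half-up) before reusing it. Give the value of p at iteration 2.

1.3452

Iteration 1:
  p = (-12 - (2)·0.0000 - (-4)·0.0000) / (-8) = 1.5000
  q = (-5 - (2)·0.0000 - (3)·0.0000) / (-7) = 0.7143
  r = (6 - (4)·0.0000 - (4)·0.0000) / (9) = 0.6667
Iteration 2:
  p = (-12 - (2)·0.7143 - (-4)·0.6667) / (-8) = 1.3452
  q = (-5 - (2)·1.5000 - (3)·0.6667) / (-7) = 1.4286
  r = (6 - (4)·1.5000 - (4)·0.7143) / (9) = -0.3175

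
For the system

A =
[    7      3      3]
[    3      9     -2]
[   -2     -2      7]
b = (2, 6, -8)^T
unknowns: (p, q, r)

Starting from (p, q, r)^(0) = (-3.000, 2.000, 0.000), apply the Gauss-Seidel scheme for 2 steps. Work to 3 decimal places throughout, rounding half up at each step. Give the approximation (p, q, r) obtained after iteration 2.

(0.373, 0.307, -0.949)

Iteration 1:
  p = (2 - (3)·2.000 - (3)·0.000) / (7) = -0.571
  q = (6 - (3)·-0.571 - (-2)·0.000) / (9) = 0.857
  r = (-8 - (-2)·-0.571 - (-2)·0.857) / (7) = -1.061
Iteration 2:
  p = (2 - (3)·0.857 - (3)·-1.061) / (7) = 0.373
  q = (6 - (3)·0.373 - (-2)·-1.061) / (9) = 0.307
  r = (-8 - (-2)·0.373 - (-2)·0.307) / (7) = -0.949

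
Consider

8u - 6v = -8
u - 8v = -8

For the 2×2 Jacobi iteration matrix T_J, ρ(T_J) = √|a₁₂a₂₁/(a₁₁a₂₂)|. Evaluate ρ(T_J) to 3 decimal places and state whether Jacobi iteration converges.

a₁₂a₂₁/(a₁₁a₂₂) = (-6)·(1) / ((8)·(-8)) = 0.093750
ρ = √|0.093750| = √0.093750 = 0.306
ρ < 1, so Jacobi converges

0.306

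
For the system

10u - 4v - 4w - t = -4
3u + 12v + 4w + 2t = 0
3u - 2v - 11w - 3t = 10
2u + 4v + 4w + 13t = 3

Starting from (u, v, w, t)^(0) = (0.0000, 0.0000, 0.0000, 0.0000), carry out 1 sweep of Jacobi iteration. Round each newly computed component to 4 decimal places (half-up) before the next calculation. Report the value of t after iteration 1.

0.2308

Iteration 1:
  u = (-4 - (-4)·0.0000 - (-4)·0.0000 - (-1)·0.0000) / (10) = -0.4000
  v = (0 - (3)·0.0000 - (4)·0.0000 - (2)·0.0000) / (12) = 0.0000
  w = (10 - (3)·0.0000 - (-2)·0.0000 - (-3)·0.0000) / (-11) = -0.9091
  t = (3 - (2)·0.0000 - (4)·0.0000 - (4)·0.0000) / (13) = 0.2308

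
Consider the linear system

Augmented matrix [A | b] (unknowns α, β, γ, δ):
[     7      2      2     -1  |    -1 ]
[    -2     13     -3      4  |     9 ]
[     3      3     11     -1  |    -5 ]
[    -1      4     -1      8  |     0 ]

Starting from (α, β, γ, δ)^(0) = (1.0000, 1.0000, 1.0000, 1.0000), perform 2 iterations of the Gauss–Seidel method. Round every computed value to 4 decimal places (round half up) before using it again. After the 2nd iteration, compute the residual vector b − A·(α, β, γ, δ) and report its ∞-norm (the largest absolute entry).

Iteration 1:
  α = (-1 - (2)·1.0000 - (2)·1.0000 - (-1)·1.0000) / (7) = -0.5714
  β = (9 - (-2)·-0.5714 - (-3)·1.0000 - (4)·1.0000) / (13) = 0.5275
  γ = (-5 - (3)·-0.5714 - (3)·0.5275 - (-1)·1.0000) / (11) = -0.3517
  δ = (0 - (-1)·-0.5714 - (4)·0.5275 - (-1)·-0.3517) / (8) = -0.3791
Iteration 2:
  α = (-1 - (2)·0.5275 - (2)·-0.3517 - (-1)·-0.3791) / (7) = -0.2472
  β = (9 - (-2)·-0.2472 - (-3)·-0.3517 - (4)·-0.3791) / (13) = 0.6898
  γ = (-5 - (3)·-0.2472 - (3)·0.6898 - (-1)·-0.3791) / (11) = -0.6097
  δ = (0 - (-1)·-0.2472 - (4)·0.6898 - (-1)·-0.6097) / (8) = -0.4520
Residual b − A·x = (0.1182, -0.4829, -0.0731, -0.0001); ∞-norm = 0.4829

0.4829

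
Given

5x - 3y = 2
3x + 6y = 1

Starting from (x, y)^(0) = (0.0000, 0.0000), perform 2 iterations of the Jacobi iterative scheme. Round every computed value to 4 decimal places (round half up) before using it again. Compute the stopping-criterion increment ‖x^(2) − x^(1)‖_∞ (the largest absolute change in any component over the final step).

Iteration 1:
  x = (2 - (-3)·0.0000) / (5) = 0.4000
  y = (1 - (3)·0.0000) / (6) = 0.1667
Iteration 2:
  x = (2 - (-3)·0.1667) / (5) = 0.5000
  y = (1 - (3)·0.4000) / (6) = -0.0333
Change: (0.1000, -0.2000) → max |·| = 0.2000

0.2000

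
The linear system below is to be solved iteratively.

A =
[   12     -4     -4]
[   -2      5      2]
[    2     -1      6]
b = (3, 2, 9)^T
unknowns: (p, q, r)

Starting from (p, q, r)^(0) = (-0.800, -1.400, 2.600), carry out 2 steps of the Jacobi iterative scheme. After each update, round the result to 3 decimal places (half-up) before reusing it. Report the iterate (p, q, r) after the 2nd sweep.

(0.441, 0.047, 1.123)

Iteration 1:
  p = (3 - (-4)·-1.400 - (-4)·2.600) / (12) = 0.650
  q = (2 - (-2)·-0.800 - (2)·2.600) / (5) = -0.960
  r = (9 - (2)·-0.800 - (-1)·-1.400) / (6) = 1.533
Iteration 2:
  p = (3 - (-4)·-0.960 - (-4)·1.533) / (12) = 0.441
  q = (2 - (-2)·0.650 - (2)·1.533) / (5) = 0.047
  r = (9 - (2)·0.650 - (-1)·-0.960) / (6) = 1.123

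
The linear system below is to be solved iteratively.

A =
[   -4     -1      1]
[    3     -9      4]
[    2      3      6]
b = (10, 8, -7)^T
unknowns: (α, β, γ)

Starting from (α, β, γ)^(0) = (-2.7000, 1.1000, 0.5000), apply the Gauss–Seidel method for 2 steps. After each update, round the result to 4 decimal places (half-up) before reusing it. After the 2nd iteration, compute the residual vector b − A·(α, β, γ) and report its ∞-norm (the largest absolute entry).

1.3132

Iteration 1:
  α = (10 - (-1)·1.1000 - (1)·0.5000) / (-4) = -2.6500
  β = (8 - (3)·-2.6500 - (4)·0.5000) / (-9) = -1.5500
  γ = (-7 - (2)·-2.6500 - (3)·-1.5500) / (6) = 0.4917
Iteration 2:
  α = (10 - (-1)·-1.5500 - (1)·0.4917) / (-4) = -1.9896
  β = (8 - (3)·-1.9896 - (4)·0.4917) / (-9) = -1.3336
  γ = (-7 - (2)·-1.9896 - (3)·-1.3336) / (6) = 0.1633
Residual b − A·x = (0.5447, 1.3132, 0.0002); ∞-norm = 1.3132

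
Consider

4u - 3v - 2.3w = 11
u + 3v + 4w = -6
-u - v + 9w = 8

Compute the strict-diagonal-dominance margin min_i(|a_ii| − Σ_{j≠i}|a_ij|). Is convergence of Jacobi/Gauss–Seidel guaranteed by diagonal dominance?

row 1: |4| − (3+2.3) = -1.3
row 2: |3| − (1+4) = -2
row 3: |9| − (1+1) = 7
minimum over rows = -2 → not strictly diagonally dominant

-2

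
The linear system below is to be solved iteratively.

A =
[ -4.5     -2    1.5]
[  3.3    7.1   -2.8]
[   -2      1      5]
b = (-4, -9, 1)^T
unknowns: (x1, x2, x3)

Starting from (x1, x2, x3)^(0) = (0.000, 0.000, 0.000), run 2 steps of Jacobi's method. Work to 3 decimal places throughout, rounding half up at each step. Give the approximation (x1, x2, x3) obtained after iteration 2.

Iteration 1:
  x1 = (-4 - (-2)·0.000 - (1.5)·0.000) / (-4.5) = 0.889
  x2 = (-9 - (3.3)·0.000 - (-2.8)·0.000) / (7.1) = -1.268
  x3 = (1 - (-2)·0.000 - (1)·0.000) / (5) = 0.200
Iteration 2:
  x1 = (-4 - (-2)·-1.268 - (1.5)·0.200) / (-4.5) = 1.519
  x2 = (-9 - (3.3)·0.889 - (-2.8)·0.200) / (7.1) = -1.602
  x3 = (1 - (-2)·0.889 - (1)·-1.268) / (5) = 0.809

(1.519, -1.602, 0.809)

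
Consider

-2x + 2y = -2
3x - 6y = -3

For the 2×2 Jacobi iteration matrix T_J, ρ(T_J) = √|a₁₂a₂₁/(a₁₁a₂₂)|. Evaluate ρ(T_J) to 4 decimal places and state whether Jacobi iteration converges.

0.7071

a₁₂a₂₁/(a₁₁a₂₂) = (2)·(3) / ((-2)·(-6)) = 0.500000
ρ = √|0.500000| = √0.500000 = 0.7071
ρ < 1, so Jacobi converges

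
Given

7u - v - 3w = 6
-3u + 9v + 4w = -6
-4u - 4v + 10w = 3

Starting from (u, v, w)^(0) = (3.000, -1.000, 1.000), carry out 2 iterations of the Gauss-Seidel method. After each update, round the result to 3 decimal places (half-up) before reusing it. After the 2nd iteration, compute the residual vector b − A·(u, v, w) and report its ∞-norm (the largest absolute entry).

0.154

Iteration 1:
  u = (6 - (-1)·-1.000 - (-3)·1.000) / (7) = 1.143
  v = (-6 - (-3)·1.143 - (4)·1.000) / (9) = -0.730
  w = (3 - (-4)·1.143 - (-4)·-0.730) / (10) = 0.465
Iteration 2:
  u = (6 - (-1)·-0.730 - (-3)·0.465) / (7) = 0.952
  v = (-6 - (-3)·0.952 - (4)·0.465) / (9) = -0.556
  w = (3 - (-4)·0.952 - (-4)·-0.556) / (10) = 0.458
Residual b − A·x = (0.154, 0.028, 0.004); ∞-norm = 0.154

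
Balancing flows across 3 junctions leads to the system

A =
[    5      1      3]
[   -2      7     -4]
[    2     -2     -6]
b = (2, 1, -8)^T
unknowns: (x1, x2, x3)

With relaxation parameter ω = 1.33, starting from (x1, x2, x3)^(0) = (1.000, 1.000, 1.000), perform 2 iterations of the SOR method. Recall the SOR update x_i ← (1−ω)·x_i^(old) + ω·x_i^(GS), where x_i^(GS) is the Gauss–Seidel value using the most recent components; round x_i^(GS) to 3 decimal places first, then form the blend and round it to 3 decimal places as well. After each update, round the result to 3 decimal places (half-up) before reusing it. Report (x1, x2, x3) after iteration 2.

(-0.005, 0.800, 1.109)

Iteration 1:
  x1: GS value = (2 - (1)·1.000 - (3)·1.000) / (5) = -0.400;  x1 ← (1−ω)·1.000 + ω·-0.400 = -0.862
  x2: GS value = (1 - (-2)·-0.862 - (-4)·1.000) / (7) = 0.468;  x2 ← (1−ω)·1.000 + ω·0.468 = 0.292
  x3: GS value = (-8 - (2)·-0.862 - (-2)·0.292) / (-6) = 0.949;  x3 ← (1−ω)·1.000 + ω·0.949 = 0.932
Iteration 2:
  x1: GS value = (2 - (1)·0.292 - (3)·0.932) / (5) = -0.218;  x1 ← (1−ω)·-0.862 + ω·-0.218 = -0.005
  x2: GS value = (1 - (-2)·-0.005 - (-4)·0.932) / (7) = 0.674;  x2 ← (1−ω)·0.292 + ω·0.674 = 0.800
  x3: GS value = (-8 - (2)·-0.005 - (-2)·0.800) / (-6) = 1.065;  x3 ← (1−ω)·0.932 + ω·1.065 = 1.109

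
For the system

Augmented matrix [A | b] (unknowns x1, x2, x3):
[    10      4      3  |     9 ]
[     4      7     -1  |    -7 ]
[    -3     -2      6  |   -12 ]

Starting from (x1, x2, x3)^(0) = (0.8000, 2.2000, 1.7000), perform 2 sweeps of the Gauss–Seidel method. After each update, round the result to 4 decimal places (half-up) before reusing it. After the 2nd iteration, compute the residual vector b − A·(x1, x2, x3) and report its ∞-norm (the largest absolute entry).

Iteration 1:
  x1 = (9 - (4)·2.2000 - (3)·1.7000) / (10) = -0.4900
  x2 = (-7 - (4)·-0.4900 - (-1)·1.7000) / (7) = -0.4771
  x3 = (-12 - (-3)·-0.4900 - (-2)·-0.4771) / (6) = -2.4040
Iteration 2:
  x1 = (9 - (4)·-0.4771 - (3)·-2.4040) / (10) = 1.8120
  x2 = (-7 - (4)·1.8120 - (-1)·-2.4040) / (7) = -2.3789
  x3 = (-12 - (-3)·1.8120 - (-2)·-2.3789) / (6) = -1.8870
Residual b − A·x = (6.0566, 0.5173, 0.0002); ∞-norm = 6.0566

6.0566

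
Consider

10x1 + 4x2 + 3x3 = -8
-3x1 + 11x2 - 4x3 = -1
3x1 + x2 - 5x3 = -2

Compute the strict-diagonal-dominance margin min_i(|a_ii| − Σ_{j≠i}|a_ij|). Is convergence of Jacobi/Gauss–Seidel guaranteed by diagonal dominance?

row 1: |10| − (4+3) = 3
row 2: |11| − (3+4) = 4
row 3: |-5| − (3+1) = 1
minimum over rows = 1 → strictly diagonally dominant (convergence guaranteed)

1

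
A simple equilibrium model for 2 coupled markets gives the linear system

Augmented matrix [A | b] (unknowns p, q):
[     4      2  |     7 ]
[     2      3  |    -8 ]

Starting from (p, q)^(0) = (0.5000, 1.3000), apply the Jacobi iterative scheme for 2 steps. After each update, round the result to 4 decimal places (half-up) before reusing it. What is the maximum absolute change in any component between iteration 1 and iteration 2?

2.1500

Iteration 1:
  p = (7 - (2)·1.3000) / (4) = 1.1000
  q = (-8 - (2)·0.5000) / (3) = -3.0000
Iteration 2:
  p = (7 - (2)·-3.0000) / (4) = 3.2500
  q = (-8 - (2)·1.1000) / (3) = -3.4000
Change: (2.1500, -0.4000) → max |·| = 2.1500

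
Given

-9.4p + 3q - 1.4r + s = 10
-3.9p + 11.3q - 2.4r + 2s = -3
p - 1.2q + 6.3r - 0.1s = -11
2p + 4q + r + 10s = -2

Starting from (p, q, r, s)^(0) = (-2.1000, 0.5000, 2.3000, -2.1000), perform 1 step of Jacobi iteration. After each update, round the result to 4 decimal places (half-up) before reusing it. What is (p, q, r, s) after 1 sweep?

(-1.4702, -0.1301, -1.3508, -0.2100)

Iteration 1:
  p = (10 - (3)·0.5000 - (-1.4)·2.3000 - (1)·-2.1000) / (-9.4) = -1.4702
  q = (-3 - (-3.9)·-2.1000 - (-2.4)·2.3000 - (2)·-2.1000) / (11.3) = -0.1301
  r = (-11 - (1)·-2.1000 - (-1.2)·0.5000 - (-0.1)·-2.1000) / (6.3) = -1.3508
  s = (-2 - (2)·-2.1000 - (4)·0.5000 - (1)·2.3000) / (10) = -0.2100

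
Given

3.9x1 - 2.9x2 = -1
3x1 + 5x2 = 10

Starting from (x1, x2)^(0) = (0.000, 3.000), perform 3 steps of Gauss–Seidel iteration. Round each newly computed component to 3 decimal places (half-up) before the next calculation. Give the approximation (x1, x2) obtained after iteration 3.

(1.075, 1.355)

Iteration 1:
  x1 = (-1 - (-2.9)·3.000) / (3.9) = 1.974
  x2 = (10 - (3)·1.974) / (5) = 0.816
Iteration 2:
  x1 = (-1 - (-2.9)·0.816) / (3.9) = 0.350
  x2 = (10 - (3)·0.350) / (5) = 1.790
Iteration 3:
  x1 = (-1 - (-2.9)·1.790) / (3.9) = 1.075
  x2 = (10 - (3)·1.075) / (5) = 1.355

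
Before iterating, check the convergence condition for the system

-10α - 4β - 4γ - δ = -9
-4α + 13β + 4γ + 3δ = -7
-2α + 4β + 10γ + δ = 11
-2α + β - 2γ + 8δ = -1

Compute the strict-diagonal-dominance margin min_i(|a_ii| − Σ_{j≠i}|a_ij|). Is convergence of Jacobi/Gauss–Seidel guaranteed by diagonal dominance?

1

row 1: |-10| − (4+4+1) = 1
row 2: |13| − (4+4+3) = 2
row 3: |10| − (2+4+1) = 3
row 4: |8| − (2+1+2) = 3
minimum over rows = 1 → strictly diagonally dominant (convergence guaranteed)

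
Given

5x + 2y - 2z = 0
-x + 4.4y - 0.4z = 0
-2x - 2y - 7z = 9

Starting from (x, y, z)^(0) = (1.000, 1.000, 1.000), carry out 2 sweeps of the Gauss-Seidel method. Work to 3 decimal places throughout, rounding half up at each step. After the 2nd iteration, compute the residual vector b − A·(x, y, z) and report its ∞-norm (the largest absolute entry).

1.189

Iteration 1:
  x = (0 - (2)·1.000 - (-2)·1.000) / (5) = 0.000
  y = (0 - (-1)·0.000 - (-0.4)·1.000) / (4.4) = 0.091
  z = (9 - (-2)·0.000 - (-2)·0.091) / (-7) = -1.312
Iteration 2:
  x = (0 - (2)·0.091 - (-2)·-1.312) / (5) = -0.561
  y = (0 - (-1)·-0.561 - (-0.4)·-1.312) / (4.4) = -0.247
  z = (9 - (-2)·-0.561 - (-2)·-0.247) / (-7) = -1.055
Residual b − A·x = (1.189, 0.104, -0.001); ∞-norm = 1.189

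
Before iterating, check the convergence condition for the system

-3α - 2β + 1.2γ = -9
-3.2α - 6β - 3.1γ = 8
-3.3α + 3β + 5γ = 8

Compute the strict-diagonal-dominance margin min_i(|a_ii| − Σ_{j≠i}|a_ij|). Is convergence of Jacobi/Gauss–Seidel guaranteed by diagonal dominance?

-1.3

row 1: |-3| − (2+1.2) = -0.2
row 2: |-6| − (3.2+3.1) = -0.3
row 3: |5| − (3.3+3) = -1.3
minimum over rows = -1.3 → not strictly diagonally dominant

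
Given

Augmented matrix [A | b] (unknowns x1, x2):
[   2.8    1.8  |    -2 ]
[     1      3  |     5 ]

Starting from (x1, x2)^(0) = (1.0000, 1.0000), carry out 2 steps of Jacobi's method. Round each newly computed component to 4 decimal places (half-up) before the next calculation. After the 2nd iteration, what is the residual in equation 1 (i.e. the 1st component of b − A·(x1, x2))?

Iteration 1:
  x1 = (-2 - (1.8)·1.0000) / (2.8) = -1.3571
  x2 = (5 - (1)·1.0000) / (3) = 1.3333
Iteration 2:
  x1 = (-2 - (1.8)·1.3333) / (2.8) = -1.5714
  x2 = (5 - (1)·-1.3571) / (3) = 2.1190
Residual b − A·x = (-1.4143, 0.2144)

-1.4143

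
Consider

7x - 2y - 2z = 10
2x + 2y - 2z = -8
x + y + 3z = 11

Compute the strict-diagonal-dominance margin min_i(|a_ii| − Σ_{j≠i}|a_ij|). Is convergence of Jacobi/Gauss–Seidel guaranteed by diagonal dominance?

row 1: |7| − (2+2) = 3
row 2: |2| − (2+2) = -2
row 3: |3| − (1+1) = 1
minimum over rows = -2 → not strictly diagonally dominant

-2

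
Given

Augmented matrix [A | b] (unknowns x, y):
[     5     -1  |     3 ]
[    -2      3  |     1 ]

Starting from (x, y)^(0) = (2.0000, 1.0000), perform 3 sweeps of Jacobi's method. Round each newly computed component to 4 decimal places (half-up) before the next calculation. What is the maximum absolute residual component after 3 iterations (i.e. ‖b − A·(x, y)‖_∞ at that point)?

0.3199

Iteration 1:
  x = (3 - (-1)·1.0000) / (5) = 0.8000
  y = (1 - (-2)·2.0000) / (3) = 1.6667
Iteration 2:
  x = (3 - (-1)·1.6667) / (5) = 0.9333
  y = (1 - (-2)·0.8000) / (3) = 0.8667
Iteration 3:
  x = (3 - (-1)·0.8667) / (5) = 0.7733
  y = (1 - (-2)·0.9333) / (3) = 0.9555
Residual b − A·x = (0.0890, -0.3199); ∞-norm = 0.3199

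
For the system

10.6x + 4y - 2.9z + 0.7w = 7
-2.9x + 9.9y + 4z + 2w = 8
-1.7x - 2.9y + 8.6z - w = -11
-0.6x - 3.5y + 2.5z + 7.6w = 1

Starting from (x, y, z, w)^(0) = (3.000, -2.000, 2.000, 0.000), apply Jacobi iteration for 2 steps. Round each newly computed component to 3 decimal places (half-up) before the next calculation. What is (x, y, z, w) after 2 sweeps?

(0.037, 2.177, -0.736, 1.139)

Iteration 1:
  x = (7 - (4)·-2.000 - (-2.9)·2.000 - (0.7)·0.000) / (10.6) = 1.962
  y = (8 - (-2.9)·3.000 - (4)·2.000 - (2)·0.000) / (9.9) = 0.879
  z = (-11 - (-1.7)·3.000 - (-2.9)·-2.000 - (-1)·0.000) / (8.6) = -1.360
  w = (1 - (-0.6)·3.000 - (-3.5)·-2.000 - (2.5)·2.000) / (7.6) = -1.211
Iteration 2:
  x = (7 - (4)·0.879 - (-2.9)·-1.360 - (0.7)·-1.211) / (10.6) = 0.037
  y = (8 - (-2.9)·1.962 - (4)·-1.360 - (2)·-1.211) / (9.9) = 2.177
  z = (-11 - (-1.7)·1.962 - (-2.9)·0.879 - (-1)·-1.211) / (8.6) = -0.736
  w = (1 - (-0.6)·1.962 - (-3.5)·0.879 - (2.5)·-1.360) / (7.6) = 1.139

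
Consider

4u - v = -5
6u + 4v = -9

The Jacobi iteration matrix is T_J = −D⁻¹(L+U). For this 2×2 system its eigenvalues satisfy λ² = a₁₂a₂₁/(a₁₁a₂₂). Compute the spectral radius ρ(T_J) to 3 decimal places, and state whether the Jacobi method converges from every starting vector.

0.612

a₁₂a₂₁/(a₁₁a₂₂) = (-1)·(6) / ((4)·(4)) = -0.375000
ρ = √|-0.375000| = √0.375000 = 0.612
ρ < 1, so Jacobi converges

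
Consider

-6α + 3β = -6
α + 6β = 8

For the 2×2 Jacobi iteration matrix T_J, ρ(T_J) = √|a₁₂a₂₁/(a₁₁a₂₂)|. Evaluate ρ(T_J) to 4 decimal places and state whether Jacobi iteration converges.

0.2887

a₁₂a₂₁/(a₁₁a₂₂) = (3)·(1) / ((-6)·(6)) = -0.083333
ρ = √|-0.083333| = √0.083333 = 0.2887
ρ < 1, so Jacobi converges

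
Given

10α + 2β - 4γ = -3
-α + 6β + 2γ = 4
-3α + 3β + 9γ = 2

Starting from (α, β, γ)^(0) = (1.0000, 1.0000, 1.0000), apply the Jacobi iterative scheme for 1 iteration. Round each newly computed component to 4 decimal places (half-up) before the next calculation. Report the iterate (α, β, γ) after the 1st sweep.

(-0.1000, 0.5000, 0.2222)

Iteration 1:
  α = (-3 - (2)·1.0000 - (-4)·1.0000) / (10) = -0.1000
  β = (4 - (-1)·1.0000 - (2)·1.0000) / (6) = 0.5000
  γ = (2 - (-3)·1.0000 - (3)·1.0000) / (9) = 0.2222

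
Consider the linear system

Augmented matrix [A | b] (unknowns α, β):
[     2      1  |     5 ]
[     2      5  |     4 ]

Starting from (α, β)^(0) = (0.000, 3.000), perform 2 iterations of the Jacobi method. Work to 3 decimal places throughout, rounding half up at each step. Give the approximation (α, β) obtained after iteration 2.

(2.100, 0.400)

Iteration 1:
  α = (5 - (1)·3.000) / (2) = 1.000
  β = (4 - (2)·0.000) / (5) = 0.800
Iteration 2:
  α = (5 - (1)·0.800) / (2) = 2.100
  β = (4 - (2)·1.000) / (5) = 0.400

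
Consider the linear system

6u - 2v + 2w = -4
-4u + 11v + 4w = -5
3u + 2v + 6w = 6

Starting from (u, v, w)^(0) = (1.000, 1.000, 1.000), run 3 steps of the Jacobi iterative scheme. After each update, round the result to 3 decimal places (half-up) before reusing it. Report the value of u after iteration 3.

Iteration 1:
  u = (-4 - (-2)·1.000 - (2)·1.000) / (6) = -0.667
  v = (-5 - (-4)·1.000 - (4)·1.000) / (11) = -0.455
  w = (6 - (3)·1.000 - (2)·1.000) / (6) = 0.167
Iteration 2:
  u = (-4 - (-2)·-0.455 - (2)·0.167) / (6) = -0.874
  v = (-5 - (-4)·-0.667 - (4)·0.167) / (11) = -0.758
  w = (6 - (3)·-0.667 - (2)·-0.455) / (6) = 1.485
Iteration 3:
  u = (-4 - (-2)·-0.758 - (2)·1.485) / (6) = -1.414
  v = (-5 - (-4)·-0.874 - (4)·1.485) / (11) = -1.312
  w = (6 - (3)·-0.874 - (2)·-0.758) / (6) = 1.690

-1.414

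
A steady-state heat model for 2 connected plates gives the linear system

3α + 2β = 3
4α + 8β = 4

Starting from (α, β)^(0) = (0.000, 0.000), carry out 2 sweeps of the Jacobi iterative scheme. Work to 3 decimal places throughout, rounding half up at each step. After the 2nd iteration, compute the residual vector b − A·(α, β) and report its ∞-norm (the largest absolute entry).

1.332

Iteration 1:
  α = (3 - (2)·0.000) / (3) = 1.000
  β = (4 - (4)·0.000) / (8) = 0.500
Iteration 2:
  α = (3 - (2)·0.500) / (3) = 0.667
  β = (4 - (4)·1.000) / (8) = 0.000
Residual b − A·x = (0.999, 1.332); ∞-norm = 1.332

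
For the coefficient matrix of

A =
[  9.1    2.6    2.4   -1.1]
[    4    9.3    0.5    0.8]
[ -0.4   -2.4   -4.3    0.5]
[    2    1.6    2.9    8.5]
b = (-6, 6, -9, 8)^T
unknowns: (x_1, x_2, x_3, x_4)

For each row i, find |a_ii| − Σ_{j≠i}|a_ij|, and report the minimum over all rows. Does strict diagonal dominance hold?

1

row 1: |9.1| − (2.6+2.4+1.1) = 3
row 2: |9.3| − (4+0.5+0.8) = 4
row 3: |-4.3| − (0.4+2.4+0.5) = 1
row 4: |8.5| − (2+1.6+2.9) = 2
minimum over rows = 1 → strictly diagonally dominant (convergence guaranteed)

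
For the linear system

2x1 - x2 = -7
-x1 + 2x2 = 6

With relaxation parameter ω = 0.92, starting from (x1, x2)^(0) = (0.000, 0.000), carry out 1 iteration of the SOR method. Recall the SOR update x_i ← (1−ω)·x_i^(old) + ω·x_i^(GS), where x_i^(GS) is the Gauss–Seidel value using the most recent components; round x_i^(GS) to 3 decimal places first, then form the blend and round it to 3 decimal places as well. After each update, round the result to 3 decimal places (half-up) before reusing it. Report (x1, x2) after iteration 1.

(-3.220, 1.279)

Iteration 1:
  x1: GS value = (-7 - (-1)·0.000) / (2) = -3.500;  x1 ← (1−ω)·0.000 + ω·-3.500 = -3.220
  x2: GS value = (6 - (-1)·-3.220) / (2) = 1.390;  x2 ← (1−ω)·0.000 + ω·1.390 = 1.279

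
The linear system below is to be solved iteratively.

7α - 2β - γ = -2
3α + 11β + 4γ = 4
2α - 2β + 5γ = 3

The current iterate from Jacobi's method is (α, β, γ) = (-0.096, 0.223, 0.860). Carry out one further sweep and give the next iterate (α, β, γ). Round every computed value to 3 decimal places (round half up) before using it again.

(-0.099, 0.077, 0.728)

One sweep:
  α = (-2 - (-2)·0.223 - (-1)·0.860) / (7) = -0.099
  β = (4 - (3)·-0.096 - (4)·0.860) / (11) = 0.077
  γ = (3 - (2)·-0.096 - (-2)·0.223) / (5) = 0.728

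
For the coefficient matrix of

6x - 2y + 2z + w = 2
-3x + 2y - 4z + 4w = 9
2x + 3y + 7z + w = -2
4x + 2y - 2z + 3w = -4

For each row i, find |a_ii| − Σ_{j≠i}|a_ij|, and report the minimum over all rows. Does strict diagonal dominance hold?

row 1: |6| − (2+2+1) = 1
row 2: |2| − (3+4+4) = -9
row 3: |7| − (2+3+1) = 1
row 4: |3| − (4+2+2) = -5
minimum over rows = -9 → not strictly diagonally dominant

-9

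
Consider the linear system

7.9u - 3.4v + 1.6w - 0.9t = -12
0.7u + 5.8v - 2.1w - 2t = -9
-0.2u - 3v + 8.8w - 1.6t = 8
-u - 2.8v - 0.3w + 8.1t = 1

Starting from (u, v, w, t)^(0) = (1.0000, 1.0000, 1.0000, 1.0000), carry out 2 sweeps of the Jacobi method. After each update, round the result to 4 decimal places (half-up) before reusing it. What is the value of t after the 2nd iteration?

Iteration 1:
  u = (-12 - (-3.4)·1.0000 - (1.6)·1.0000 - (-0.9)·1.0000) / (7.9) = -1.1772
  v = (-9 - (0.7)·1.0000 - (-2.1)·1.0000 - (-2)·1.0000) / (5.8) = -0.9655
  w = (8 - (-0.2)·1.0000 - (-3)·1.0000 - (-1.6)·1.0000) / (8.8) = 1.4545
  t = (1 - (-1)·1.0000 - (-2.8)·1.0000 - (-0.3)·1.0000) / (8.1) = 0.6296
Iteration 2:
  u = (-12 - (-3.4)·-0.9655 - (1.6)·1.4545 - (-0.9)·0.6296) / (7.9) = -2.1574
  v = (-9 - (0.7)·-1.1772 - (-2.1)·1.4545 - (-2)·0.6296) / (5.8) = -0.6659
  w = (8 - (-0.2)·-1.1772 - (-3)·-0.9655 - (-1.6)·0.6296) / (8.8) = 0.6677
  t = (1 - (-1)·-1.1772 - (-2.8)·-0.9655 - (-0.3)·1.4545) / (8.1) = -0.3018

-0.3018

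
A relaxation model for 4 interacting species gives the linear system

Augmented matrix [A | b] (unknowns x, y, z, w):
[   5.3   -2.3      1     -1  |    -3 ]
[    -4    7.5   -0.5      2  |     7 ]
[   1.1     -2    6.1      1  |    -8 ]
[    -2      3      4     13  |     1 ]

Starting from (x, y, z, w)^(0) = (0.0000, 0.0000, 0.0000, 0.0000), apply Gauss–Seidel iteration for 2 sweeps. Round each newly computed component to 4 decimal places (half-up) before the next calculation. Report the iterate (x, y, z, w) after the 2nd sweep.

Iteration 1:
  x = (-3 - (-2.3)·0.0000 - (1)·0.0000 - (-1)·0.0000) / (5.3) = -0.5660
  y = (7 - (-4)·-0.5660 - (-0.5)·0.0000 - (2)·0.0000) / (7.5) = 0.6315
  z = (-8 - (1.1)·-0.5660 - (-2)·0.6315 - (1)·0.0000) / (6.1) = -1.0024
  w = (1 - (-2)·-0.5660 - (3)·0.6315 - (4)·-1.0024) / (13) = 0.1525
Iteration 2:
  x = (-3 - (-2.3)·0.6315 - (1)·-1.0024 - (-1)·0.1525) / (5.3) = -0.0741
  y = (7 - (-4)·-0.0741 - (-0.5)·-1.0024 - (2)·0.1525) / (7.5) = 0.7863
  z = (-8 - (1.1)·-0.0741 - (-2)·0.7863 - (1)·0.1525) / (6.1) = -1.0653
  w = (1 - (-2)·-0.0741 - (3)·0.7863 - (4)·-1.0653) / (13) = 0.2119

(-0.0741, 0.7863, -1.0653, 0.2119)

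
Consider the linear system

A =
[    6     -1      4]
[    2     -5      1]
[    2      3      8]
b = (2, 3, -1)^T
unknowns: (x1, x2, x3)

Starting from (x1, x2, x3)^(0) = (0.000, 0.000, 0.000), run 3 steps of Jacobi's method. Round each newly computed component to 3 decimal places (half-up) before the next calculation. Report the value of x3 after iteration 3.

Iteration 1:
  x1 = (2 - (-1)·0.000 - (4)·0.000) / (6) = 0.333
  x2 = (3 - (2)·0.000 - (1)·0.000) / (-5) = -0.600
  x3 = (-1 - (2)·0.000 - (3)·0.000) / (8) = -0.125
Iteration 2:
  x1 = (2 - (-1)·-0.600 - (4)·-0.125) / (6) = 0.317
  x2 = (3 - (2)·0.333 - (1)·-0.125) / (-5) = -0.492
  x3 = (-1 - (2)·0.333 - (3)·-0.600) / (8) = 0.017
Iteration 3:
  x1 = (2 - (-1)·-0.492 - (4)·0.017) / (6) = 0.240
  x2 = (3 - (2)·0.317 - (1)·0.017) / (-5) = -0.470
  x3 = (-1 - (2)·0.317 - (3)·-0.492) / (8) = -0.020

-0.020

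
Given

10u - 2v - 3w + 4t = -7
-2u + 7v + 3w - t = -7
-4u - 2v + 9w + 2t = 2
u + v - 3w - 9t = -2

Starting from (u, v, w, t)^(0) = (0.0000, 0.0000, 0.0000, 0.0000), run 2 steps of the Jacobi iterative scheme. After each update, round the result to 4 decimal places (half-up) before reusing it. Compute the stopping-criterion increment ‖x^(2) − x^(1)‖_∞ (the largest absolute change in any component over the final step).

Iteration 1:
  u = (-7 - (-2)·0.0000 - (-3)·0.0000 - (4)·0.0000) / (10) = -0.7000
  v = (-7 - (-2)·0.0000 - (3)·0.0000 - (-1)·0.0000) / (7) = -1.0000
  w = (2 - (-4)·0.0000 - (-2)·0.0000 - (2)·0.0000) / (9) = 0.2222
  t = (-2 - (1)·0.0000 - (1)·0.0000 - (-3)·0.0000) / (-9) = 0.2222
Iteration 2:
  u = (-7 - (-2)·-1.0000 - (-3)·0.2222 - (4)·0.2222) / (10) = -0.9222
  v = (-7 - (-2)·-0.7000 - (3)·0.2222 - (-1)·0.2222) / (7) = -1.2635
  w = (2 - (-4)·-0.7000 - (-2)·-1.0000 - (2)·0.2222) / (9) = -0.3605
  t = (-2 - (1)·-0.7000 - (1)·-1.0000 - (-3)·0.2222) / (-9) = -0.0407
Change: (-0.2222, -0.2635, -0.5827, -0.2629) → max |·| = 0.5827

0.5827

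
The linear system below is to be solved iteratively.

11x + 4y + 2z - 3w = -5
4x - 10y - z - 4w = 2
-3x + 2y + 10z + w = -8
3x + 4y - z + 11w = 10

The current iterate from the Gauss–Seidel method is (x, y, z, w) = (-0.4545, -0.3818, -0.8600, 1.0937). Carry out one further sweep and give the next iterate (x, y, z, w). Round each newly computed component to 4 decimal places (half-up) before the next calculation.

One sweep:
  x = (-5 - (4)·-0.3818 - (2)·-0.8600 - (-3)·1.0937) / (11) = 0.1389
  y = (2 - (4)·0.1389 - (-1)·-0.8600 - (-4)·1.0937) / (-10) = -0.4959
  z = (-8 - (-3)·0.1389 - (2)·-0.4959 - (1)·1.0937) / (10) = -0.7685
  w = (10 - (3)·0.1389 - (4)·-0.4959 - (-1)·-0.7685) / (11) = 0.9817

(0.1389, -0.4959, -0.7685, 0.9817)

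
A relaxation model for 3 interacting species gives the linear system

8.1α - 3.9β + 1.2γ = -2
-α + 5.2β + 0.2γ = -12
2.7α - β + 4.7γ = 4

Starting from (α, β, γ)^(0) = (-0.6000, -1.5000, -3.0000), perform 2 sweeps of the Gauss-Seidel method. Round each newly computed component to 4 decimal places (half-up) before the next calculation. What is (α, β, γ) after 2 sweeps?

Iteration 1:
  α = (-2 - (-3.9)·-1.5000 - (1.2)·-3.0000) / (8.1) = -0.5247
  β = (-12 - (-1)·-0.5247 - (0.2)·-3.0000) / (5.2) = -2.2932
  γ = (4 - (2.7)·-0.5247 - (-1)·-2.2932) / (4.7) = 0.6646
Iteration 2:
  α = (-2 - (-3.9)·-2.2932 - (1.2)·0.6646) / (8.1) = -1.4495
  β = (-12 - (-1)·-1.4495 - (0.2)·0.6646) / (5.2) = -2.6120
  γ = (4 - (2.7)·-1.4495 - (-1)·-2.6120) / (4.7) = 1.1280

(-1.4495, -2.6120, 1.1280)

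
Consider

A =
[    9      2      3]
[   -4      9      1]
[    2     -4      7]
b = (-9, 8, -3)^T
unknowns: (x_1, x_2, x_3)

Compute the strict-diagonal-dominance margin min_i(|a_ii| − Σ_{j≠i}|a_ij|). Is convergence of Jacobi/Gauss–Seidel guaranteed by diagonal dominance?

row 1: |9| − (2+3) = 4
row 2: |9| − (4+1) = 4
row 3: |7| − (2+4) = 1
minimum over rows = 1 → strictly diagonally dominant (convergence guaranteed)

1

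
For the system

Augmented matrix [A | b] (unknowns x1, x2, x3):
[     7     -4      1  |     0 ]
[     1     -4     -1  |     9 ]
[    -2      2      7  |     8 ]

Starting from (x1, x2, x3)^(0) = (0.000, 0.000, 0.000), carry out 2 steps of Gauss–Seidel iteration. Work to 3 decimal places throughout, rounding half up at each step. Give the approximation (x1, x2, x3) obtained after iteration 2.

Iteration 1:
  x1 = (0 - (-4)·0.000 - (1)·0.000) / (7) = 0.000
  x2 = (9 - (1)·0.000 - (-1)·0.000) / (-4) = -2.250
  x3 = (8 - (-2)·0.000 - (2)·-2.250) / (7) = 1.786
Iteration 2:
  x1 = (0 - (-4)·-2.250 - (1)·1.786) / (7) = -1.541
  x2 = (9 - (1)·-1.541 - (-1)·1.786) / (-4) = -3.082
  x3 = (8 - (-2)·-1.541 - (2)·-3.082) / (7) = 1.583

(-1.541, -3.082, 1.583)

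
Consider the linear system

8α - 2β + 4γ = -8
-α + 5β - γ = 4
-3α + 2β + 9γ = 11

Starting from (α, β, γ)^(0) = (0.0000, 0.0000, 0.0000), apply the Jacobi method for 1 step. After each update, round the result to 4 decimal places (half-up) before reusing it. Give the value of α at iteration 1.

Iteration 1:
  α = (-8 - (-2)·0.0000 - (4)·0.0000) / (8) = -1.0000
  β = (4 - (-1)·0.0000 - (-1)·0.0000) / (5) = 0.8000
  γ = (11 - (-3)·0.0000 - (2)·0.0000) / (9) = 1.2222

-1.0000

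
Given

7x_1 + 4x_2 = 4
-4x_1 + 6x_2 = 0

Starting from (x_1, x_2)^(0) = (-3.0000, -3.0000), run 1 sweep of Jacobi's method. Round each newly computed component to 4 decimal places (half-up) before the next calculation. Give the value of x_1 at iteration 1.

Iteration 1:
  x_1 = (4 - (4)·-3.0000) / (7) = 2.2857
  x_2 = (0 - (-4)·-3.0000) / (6) = -2.0000

2.2857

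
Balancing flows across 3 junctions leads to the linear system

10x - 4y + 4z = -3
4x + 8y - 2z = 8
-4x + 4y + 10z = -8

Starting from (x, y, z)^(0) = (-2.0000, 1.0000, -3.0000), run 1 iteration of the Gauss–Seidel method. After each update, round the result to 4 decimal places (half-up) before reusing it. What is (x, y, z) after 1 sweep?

(1.3000, -0.4000, -0.1200)

Iteration 1:
  x = (-3 - (-4)·1.0000 - (4)·-3.0000) / (10) = 1.3000
  y = (8 - (4)·1.3000 - (-2)·-3.0000) / (8) = -0.4000
  z = (-8 - (-4)·1.3000 - (4)·-0.4000) / (10) = -0.1200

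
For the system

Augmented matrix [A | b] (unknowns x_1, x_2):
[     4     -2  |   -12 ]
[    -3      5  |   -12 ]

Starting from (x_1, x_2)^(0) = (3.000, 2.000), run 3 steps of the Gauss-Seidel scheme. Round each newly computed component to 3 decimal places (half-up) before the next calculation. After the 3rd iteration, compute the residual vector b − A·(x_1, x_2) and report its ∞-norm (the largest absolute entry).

Iteration 1:
  x_1 = (-12 - (-2)·2.000) / (4) = -2.000
  x_2 = (-12 - (-3)·-2.000) / (5) = -3.600
Iteration 2:
  x_1 = (-12 - (-2)·-3.600) / (4) = -4.800
  x_2 = (-12 - (-3)·-4.800) / (5) = -5.280
Iteration 3:
  x_1 = (-12 - (-2)·-5.280) / (4) = -5.640
  x_2 = (-12 - (-3)·-5.640) / (5) = -5.784
Residual b − A·x = (-1.008, 0.000); ∞-norm = 1.008

1.008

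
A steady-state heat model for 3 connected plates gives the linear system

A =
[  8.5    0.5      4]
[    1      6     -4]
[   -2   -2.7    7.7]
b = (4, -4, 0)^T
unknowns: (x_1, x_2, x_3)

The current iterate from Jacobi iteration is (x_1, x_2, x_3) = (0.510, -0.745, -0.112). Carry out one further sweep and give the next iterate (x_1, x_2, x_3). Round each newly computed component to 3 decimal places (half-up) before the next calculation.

One sweep:
  x_1 = (4 - (0.5)·-0.745 - (4)·-0.112) / (8.5) = 0.567
  x_2 = (-4 - (1)·0.510 - (-4)·-0.112) / (6) = -0.826
  x_3 = (0 - (-2)·0.510 - (-2.7)·-0.745) / (7.7) = -0.129

(0.567, -0.826, -0.129)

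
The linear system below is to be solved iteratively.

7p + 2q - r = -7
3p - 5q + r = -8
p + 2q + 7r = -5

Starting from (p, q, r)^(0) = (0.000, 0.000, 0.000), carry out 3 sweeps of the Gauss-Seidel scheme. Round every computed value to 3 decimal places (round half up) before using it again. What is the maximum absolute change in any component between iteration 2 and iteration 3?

Iteration 1:
  p = (-7 - (2)·0.000 - (-1)·0.000) / (7) = -1.000
  q = (-8 - (3)·-1.000 - (1)·0.000) / (-5) = 1.000
  r = (-5 - (1)·-1.000 - (2)·1.000) / (7) = -0.857
Iteration 2:
  p = (-7 - (2)·1.000 - (-1)·-0.857) / (7) = -1.408
  q = (-8 - (3)·-1.408 - (1)·-0.857) / (-5) = 0.584
  r = (-5 - (1)·-1.408 - (2)·0.584) / (7) = -0.680
Iteration 3:
  p = (-7 - (2)·0.584 - (-1)·-0.680) / (7) = -1.264
  q = (-8 - (3)·-1.264 - (1)·-0.680) / (-5) = 0.706
  r = (-5 - (1)·-1.264 - (2)·0.706) / (7) = -0.735
Change: (0.144, 0.122, -0.055) → max |·| = 0.144

0.144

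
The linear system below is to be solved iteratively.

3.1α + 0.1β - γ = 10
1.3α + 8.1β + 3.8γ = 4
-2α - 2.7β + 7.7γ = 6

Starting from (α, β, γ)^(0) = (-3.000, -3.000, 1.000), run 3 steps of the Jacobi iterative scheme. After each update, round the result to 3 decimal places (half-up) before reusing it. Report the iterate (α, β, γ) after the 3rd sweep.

Iteration 1:
  α = (10 - (0.1)·-3.000 - (-1)·1.000) / (3.1) = 3.645
  β = (4 - (1.3)·-3.000 - (3.8)·1.000) / (8.1) = 0.506
  γ = (6 - (-2)·-3.000 - (-2.7)·-3.000) / (7.7) = -1.052
Iteration 2:
  α = (10 - (0.1)·0.506 - (-1)·-1.052) / (3.1) = 2.870
  β = (4 - (1.3)·3.645 - (3.8)·-1.052) / (8.1) = 0.402
  γ = (6 - (-2)·3.645 - (-2.7)·0.506) / (7.7) = 1.903
Iteration 3:
  α = (10 - (0.1)·0.402 - (-1)·1.903) / (3.1) = 3.827
  β = (4 - (1.3)·2.870 - (3.8)·1.903) / (8.1) = -0.860
  γ = (6 - (-2)·2.870 - (-2.7)·0.402) / (7.7) = 1.666

(3.827, -0.860, 1.666)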